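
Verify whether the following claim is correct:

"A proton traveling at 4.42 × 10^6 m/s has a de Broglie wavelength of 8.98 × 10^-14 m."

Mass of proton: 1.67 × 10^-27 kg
True

The claim is correct.

Using λ = h/(mv):
λ = (6.626 × 10^-34 J·s) / (1.67 × 10^-27 kg × 4.42 × 10^6 m/s)
λ = 8.98 × 10^-14 m

This matches the claimed value.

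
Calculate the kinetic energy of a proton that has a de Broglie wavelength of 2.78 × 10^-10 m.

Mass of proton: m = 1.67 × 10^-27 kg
1.70 × 10^-21 J (or 0.0106 eV)

From λ = h/√(2mKE), we solve for KE:

λ² = h²/(2mKE)
KE = h²/(2mλ²)
KE = (6.626 × 10^-34 J·s)² / (2 × 1.67 × 10^-27 kg × (2.78 × 10^-10 m)²)
KE = 1.70 × 10^-21 J
KE = 0.0106 eV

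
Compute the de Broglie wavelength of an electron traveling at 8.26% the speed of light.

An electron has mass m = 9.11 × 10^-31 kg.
2.94 × 10^-11 m

Using the de Broglie relation λ = h/(mv):

v = 8.26% × c = 2.476 × 10^7 m/s

λ = h/(mv)
λ = (6.626 × 10^-34 J·s) / (9.11 × 10^-31 kg × 2.476 × 10^7 m/s)
λ = 2.94 × 10^-11 m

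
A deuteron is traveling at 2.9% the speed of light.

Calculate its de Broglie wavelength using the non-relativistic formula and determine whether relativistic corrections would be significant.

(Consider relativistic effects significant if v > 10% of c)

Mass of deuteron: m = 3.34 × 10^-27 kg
No, relativistic corrections are not needed.

Using the non-relativistic de Broglie formula λ = h/(mv):

v = 2.9% × c = 8.694 × 10^6 m/s

λ = h/(mv)
λ = (6.626 × 10^-34 J·s) / (3.34 × 10^-27 kg × 8.694 × 10^6 m/s)
λ = 2.28 × 10^-14 m

Since v = 2.9% of c < 10% of c, relativistic corrections are NOT significant and this non-relativistic result is a good approximation.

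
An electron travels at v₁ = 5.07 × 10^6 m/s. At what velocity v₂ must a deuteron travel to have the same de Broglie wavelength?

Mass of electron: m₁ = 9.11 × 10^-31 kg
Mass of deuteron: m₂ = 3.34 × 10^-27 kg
v₂ = 1.38 × 10^3 m/s

For equal de Broglie wavelengths: λ₁ = λ₂

h/(m₁v₁) = h/(m₂v₂)
m₁v₁ = m₂v₂
v₂ = v₁ · (m₁/m₂)

v₂ = 5.07 × 10^6 m/s × (9.11 × 10^-31 kg / 3.34 × 10^-27 kg)
v₂ = 1.38 × 10^3 m/s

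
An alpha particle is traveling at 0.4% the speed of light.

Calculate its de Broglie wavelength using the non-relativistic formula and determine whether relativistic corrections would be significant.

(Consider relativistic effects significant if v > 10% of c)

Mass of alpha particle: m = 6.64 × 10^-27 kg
No, relativistic corrections are not needed.

Using the non-relativistic de Broglie formula λ = h/(mv):

v = 0.4% × c = 1.199 × 10^6 m/s

λ = h/(mv)
λ = (6.626 × 10^-34 J·s) / (6.64 × 10^-27 kg × 1.199 × 10^6 m/s)
λ = 8.32 × 10^-14 m

Since v = 0.4% of c < 10% of c, relativistic corrections are NOT significant and this non-relativistic result is a good approximation.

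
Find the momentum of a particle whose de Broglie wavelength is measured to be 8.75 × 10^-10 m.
7.57 × 10^-25 kg·m/s

From the de Broglie relation λ = h/p, we solve for p:

p = h/λ
p = (6.626 × 10^-34 J·s) / (8.75 × 10^-10 m)
p = 7.57 × 10^-25 kg·m/s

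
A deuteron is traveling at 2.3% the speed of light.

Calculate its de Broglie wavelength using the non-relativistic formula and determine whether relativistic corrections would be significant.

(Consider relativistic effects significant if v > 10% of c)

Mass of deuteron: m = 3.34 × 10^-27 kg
No, relativistic corrections are not needed.

Using the non-relativistic de Broglie formula λ = h/(mv):

v = 2.3% × c = 6.895 × 10^6 m/s

λ = h/(mv)
λ = (6.626 × 10^-34 J·s) / (3.34 × 10^-27 kg × 6.895 × 10^6 m/s)
λ = 2.88 × 10^-14 m

Since v = 2.3% of c < 10% of c, relativistic corrections are NOT significant and this non-relativistic result is a good approximation.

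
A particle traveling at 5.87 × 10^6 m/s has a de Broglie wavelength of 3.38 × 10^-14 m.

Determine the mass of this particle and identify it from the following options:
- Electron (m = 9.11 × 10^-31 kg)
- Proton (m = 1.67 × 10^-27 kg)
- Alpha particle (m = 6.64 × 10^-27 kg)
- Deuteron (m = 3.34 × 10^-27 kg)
The particle is a deuteron.

From λ = h/(mv), solve for mass:

m = h/(λv)
m = (6.626 × 10^-34 J·s) / (3.38 × 10^-14 m × 5.87 × 10^6 m/s)
m = 3.34 × 10^-27 kg

Comparing with the listed masses, this is closest to a deuteron.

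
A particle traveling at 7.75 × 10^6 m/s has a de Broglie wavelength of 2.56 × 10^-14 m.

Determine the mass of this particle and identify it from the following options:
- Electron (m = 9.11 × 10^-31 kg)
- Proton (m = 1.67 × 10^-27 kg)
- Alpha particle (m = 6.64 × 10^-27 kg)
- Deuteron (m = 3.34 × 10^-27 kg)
The particle is a deuteron.

From λ = h/(mv), solve for mass:

m = h/(λv)
m = (6.626 × 10^-34 J·s) / (2.56 × 10^-14 m × 7.75 × 10^6 m/s)
m = 3.34 × 10^-27 kg

Comparing with the listed masses, this is closest to a deuteron.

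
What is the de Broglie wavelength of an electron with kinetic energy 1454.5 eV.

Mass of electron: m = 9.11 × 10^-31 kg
3.22 × 10^-11 m

Using λ = h/√(2mKE):

First convert KE to Joules: KE = 1454.5 eV = 2.330 × 10^-16 J

λ = h/√(2mKE)
λ = (6.626 × 10^-34 J·s) / √(2 × 9.11 × 10^-31 kg × 2.330 × 10^-16 J)
λ = 3.22 × 10^-11 m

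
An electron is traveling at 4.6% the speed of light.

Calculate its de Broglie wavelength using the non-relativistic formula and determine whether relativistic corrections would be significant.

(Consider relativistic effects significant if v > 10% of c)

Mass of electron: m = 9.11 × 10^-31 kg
No, relativistic corrections are not needed.

Using the non-relativistic de Broglie formula λ = h/(mv):

v = 4.6% × c = 1.379 × 10^7 m/s

λ = h/(mv)
λ = (6.626 × 10^-34 J·s) / (9.11 × 10^-31 kg × 1.379 × 10^7 m/s)
λ = 5.27 × 10^-11 m

Since v = 4.6% of c < 10% of c, relativistic corrections are NOT significant and this non-relativistic result is a good approximation.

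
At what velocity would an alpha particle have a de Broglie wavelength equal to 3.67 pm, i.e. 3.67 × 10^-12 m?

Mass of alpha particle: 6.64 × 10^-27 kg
2.72 × 10^4 m/s

From λ = h/(mv), solve for v:

v = h/(mλ)
v = (6.626 × 10^-34 J·s) / (6.64 × 10^-27 kg × 3.67 × 10^-12 m)
v = 2.72 × 10^4 m/s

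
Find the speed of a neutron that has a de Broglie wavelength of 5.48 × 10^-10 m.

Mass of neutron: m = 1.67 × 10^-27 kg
7.24 × 10^2 m/s

From the de Broglie relation λ = h/(mv), we solve for v:

v = h/(mλ)
v = (6.626 × 10^-34 J·s) / (1.67 × 10^-27 kg × 5.48 × 10^-10 m)
v = 7.24 × 10^2 m/s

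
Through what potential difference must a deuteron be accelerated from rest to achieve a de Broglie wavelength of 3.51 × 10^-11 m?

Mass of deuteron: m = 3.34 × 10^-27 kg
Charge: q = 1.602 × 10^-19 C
3.33 × 10^-1 V

From λ = h/√(2mqV), we solve for V:

λ² = h²/(2mqV)
V = h²/(2mqλ²)
V = (6.626 × 10^-34 J·s)² / (2 × 3.34 × 10^-27 kg × 1.602 × 10^-19 C × (3.51 × 10^-11 m)²)
V = 3.33 × 10^-1 V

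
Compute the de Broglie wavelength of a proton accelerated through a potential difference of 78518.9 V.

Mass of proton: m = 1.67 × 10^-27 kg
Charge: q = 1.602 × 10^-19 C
1.02 × 10^-13 m

When a particle is accelerated through voltage V, it gains kinetic energy KE = qV.

The de Broglie wavelength is then λ = h/√(2mqV):

λ = h/√(2mqV)
λ = (6.626 × 10^-34 J·s) / √(2 × 1.67 × 10^-27 kg × 1.602 × 10^-19 C × 78518.9 V)
λ = 1.02 × 10^-13 m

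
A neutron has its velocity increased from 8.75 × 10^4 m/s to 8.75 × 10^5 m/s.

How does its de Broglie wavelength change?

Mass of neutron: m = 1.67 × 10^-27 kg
The wavelength decreases by a factor of 10.

Using λ = h/(mv):

Initial wavelength: λ₁ = h/(mv₁) = 4.53 × 10^-12 m
Final wavelength: λ₂ = h/(mv₂) = 4.53 × 10^-13 m

Since λ ∝ 1/v, when velocity increases by a factor of 10, the wavelength decreases by a factor of 10.

λ₂/λ₁ = v₁/v₂ = 1/10

The wavelength decreases by a factor of 10.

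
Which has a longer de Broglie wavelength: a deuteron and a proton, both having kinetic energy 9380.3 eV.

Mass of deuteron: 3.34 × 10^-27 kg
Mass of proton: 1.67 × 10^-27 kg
The proton has the longer wavelength.

Using λ = h/√(2mKE):

For deuteron: λ₁ = h/√(2m₁KE) = 2.09 × 10^-13 m
For proton: λ₂ = h/√(2m₂KE) = 2.96 × 10^-13 m

Since λ ∝ 1/√m at constant kinetic energy, the lighter particle has the longer wavelength.

The proton has the longer de Broglie wavelength.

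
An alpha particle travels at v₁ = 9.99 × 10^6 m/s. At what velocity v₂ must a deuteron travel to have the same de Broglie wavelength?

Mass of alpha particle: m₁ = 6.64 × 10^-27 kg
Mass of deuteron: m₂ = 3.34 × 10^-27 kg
v₂ = 1.99 × 10^7 m/s

For equal de Broglie wavelengths: λ₁ = λ₂

h/(m₁v₁) = h/(m₂v₂)
m₁v₁ = m₂v₂
v₂ = v₁ · (m₁/m₂)

v₂ = 9.99 × 10^6 m/s × (6.64 × 10^-27 kg / 3.34 × 10^-27 kg)
v₂ = 1.99 × 10^7 m/s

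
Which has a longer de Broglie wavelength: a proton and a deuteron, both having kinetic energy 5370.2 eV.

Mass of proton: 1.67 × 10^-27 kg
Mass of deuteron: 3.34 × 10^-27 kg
The proton has the longer wavelength.

Using λ = h/√(2mKE):

For proton: λ₁ = h/√(2m₁KE) = 3.91 × 10^-13 m
For deuteron: λ₂ = h/√(2m₂KE) = 2.76 × 10^-13 m

Since λ ∝ 1/√m at constant kinetic energy, the lighter particle has the longer wavelength.

The proton has the longer de Broglie wavelength.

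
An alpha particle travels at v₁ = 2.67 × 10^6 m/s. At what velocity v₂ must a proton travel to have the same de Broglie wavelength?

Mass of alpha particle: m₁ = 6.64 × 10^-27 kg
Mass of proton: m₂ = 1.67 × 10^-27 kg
v₂ = 1.06 × 10^7 m/s

For equal de Broglie wavelengths: λ₁ = λ₂

h/(m₁v₁) = h/(m₂v₂)
m₁v₁ = m₂v₂
v₂ = v₁ · (m₁/m₂)

v₂ = 2.67 × 10^6 m/s × (6.64 × 10^-27 kg / 1.67 × 10^-27 kg)
v₂ = 1.06 × 10^7 m/s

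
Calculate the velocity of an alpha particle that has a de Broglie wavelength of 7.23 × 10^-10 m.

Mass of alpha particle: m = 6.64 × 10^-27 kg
1.38 × 10^2 m/s

From the de Broglie relation λ = h/(mv), we solve for v:

v = h/(mλ)
v = (6.626 × 10^-34 J·s) / (6.64 × 10^-27 kg × 7.23 × 10^-10 m)
v = 1.38 × 10^2 m/s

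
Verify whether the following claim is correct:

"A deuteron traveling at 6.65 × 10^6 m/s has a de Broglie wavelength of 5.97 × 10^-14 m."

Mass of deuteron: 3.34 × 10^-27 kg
False

The claim is incorrect.

Using λ = h/(mv):
λ = (6.626 × 10^-34 J·s) / (3.34 × 10^-27 kg × 6.65 × 10^6 m/s)
λ = 2.98 × 10^-14 m

The actual wavelength differs from the claimed 5.97 × 10^-14 m.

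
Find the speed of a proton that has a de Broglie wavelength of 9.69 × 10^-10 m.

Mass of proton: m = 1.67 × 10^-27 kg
4.09 × 10^2 m/s

From the de Broglie relation λ = h/(mv), we solve for v:

v = h/(mλ)
v = (6.626 × 10^-34 J·s) / (1.67 × 10^-27 kg × 9.69 × 10^-10 m)
v = 4.09 × 10^2 m/s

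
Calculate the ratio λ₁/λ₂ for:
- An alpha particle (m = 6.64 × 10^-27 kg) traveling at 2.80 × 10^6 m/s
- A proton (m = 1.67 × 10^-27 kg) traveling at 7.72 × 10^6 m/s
λ₁/λ₂ = 0.693

Using λ = h/(mv):

λ₁ = h/(m₁v₁) = 3.56 × 10^-14 m
λ₂ = h/(m₂v₂) = 5.14 × 10^-14 m

Ratio λ₁/λ₂ = (m₂v₂)/(m₁v₁)
         = (1.67 × 10^-27 kg × 7.72 × 10^6 m/s) / (6.64 × 10^-27 kg × 2.80 × 10^6 m/s)
         = 0.693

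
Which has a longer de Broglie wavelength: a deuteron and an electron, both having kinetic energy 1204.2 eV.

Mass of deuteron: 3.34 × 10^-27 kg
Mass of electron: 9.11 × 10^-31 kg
The electron has the longer wavelength.

Using λ = h/√(2mKE):

For deuteron: λ₁ = h/√(2m₁KE) = 5.84 × 10^-13 m
For electron: λ₂ = h/√(2m₂KE) = 3.53 × 10^-11 m

Since λ ∝ 1/√m at constant kinetic energy, the lighter particle has the longer wavelength.

The electron has the longer de Broglie wavelength.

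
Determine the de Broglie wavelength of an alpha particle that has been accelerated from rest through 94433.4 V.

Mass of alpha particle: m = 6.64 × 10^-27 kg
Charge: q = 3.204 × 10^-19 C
3.31 × 10^-14 m

When a particle is accelerated through voltage V, it gains kinetic energy KE = qV.

The de Broglie wavelength is then λ = h/√(2mqV):

λ = h/√(2mqV)
λ = (6.626 × 10^-34 J·s) / √(2 × 6.64 × 10^-27 kg × 3.204 × 10^-19 C × 94433.4 V)
λ = 3.31 × 10^-14 m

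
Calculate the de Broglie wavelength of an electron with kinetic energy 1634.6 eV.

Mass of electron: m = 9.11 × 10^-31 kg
3.03 × 10^-11 m

Using λ = h/√(2mKE):

First convert KE to Joules: KE = 1634.6 eV = 2.619 × 10^-16 J

λ = h/√(2mKE)
λ = (6.626 × 10^-34 J·s) / √(2 × 9.11 × 10^-31 kg × 2.619 × 10^-16 J)
λ = 3.03 × 10^-11 m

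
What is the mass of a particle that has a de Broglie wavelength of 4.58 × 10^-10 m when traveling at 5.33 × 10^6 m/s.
2.71 × 10^-31 kg

From the de Broglie relation λ = h/(mv), we solve for m:

m = h/(λv)
m = (6.626 × 10^-34 J·s) / (4.58 × 10^-10 m × 5.33 × 10^6 m/s)
m = 2.71 × 10^-31 kg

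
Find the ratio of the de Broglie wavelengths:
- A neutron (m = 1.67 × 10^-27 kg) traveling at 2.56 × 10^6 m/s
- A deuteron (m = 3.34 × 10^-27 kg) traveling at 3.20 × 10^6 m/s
λ₁/λ₂ = 2.50

Using λ = h/(mv):

λ₁ = h/(m₁v₁) = 1.55 × 10^-13 m
λ₂ = h/(m₂v₂) = 6.20 × 10^-14 m

Ratio λ₁/λ₂ = (m₂v₂)/(m₁v₁)
         = (3.34 × 10^-27 kg × 3.20 × 10^6 m/s) / (1.67 × 10^-27 kg × 2.56 × 10^6 m/s)
         = 2.50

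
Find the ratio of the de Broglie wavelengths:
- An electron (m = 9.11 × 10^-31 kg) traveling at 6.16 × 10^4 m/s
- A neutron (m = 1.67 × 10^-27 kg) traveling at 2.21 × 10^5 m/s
λ₁/λ₂ = 6.58 × 10^3

Using λ = h/(mv):

λ₁ = h/(m₁v₁) = 1.18 × 10^-8 m
λ₂ = h/(m₂v₂) = 1.80 × 10^-12 m

Ratio λ₁/λ₂ = (m₂v₂)/(m₁v₁)
         = (1.67 × 10^-27 kg × 2.21 × 10^5 m/s) / (9.11 × 10^-31 kg × 6.16 × 10^4 m/s)
         = 6.58 × 10^3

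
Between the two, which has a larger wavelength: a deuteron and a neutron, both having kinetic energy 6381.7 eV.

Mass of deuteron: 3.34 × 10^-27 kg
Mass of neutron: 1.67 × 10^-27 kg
The neutron has the longer wavelength.

Using λ = h/√(2mKE):

For deuteron: λ₁ = h/√(2m₁KE) = 2.54 × 10^-13 m
For neutron: λ₂ = h/√(2m₂KE) = 3.59 × 10^-13 m

Since λ ∝ 1/√m at constant kinetic energy, the lighter particle has the longer wavelength.

The neutron has the longer de Broglie wavelength.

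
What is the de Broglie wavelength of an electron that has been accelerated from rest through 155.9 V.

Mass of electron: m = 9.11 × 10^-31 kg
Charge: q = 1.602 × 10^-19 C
9.82 × 10^-11 m

When a particle is accelerated through voltage V, it gains kinetic energy KE = qV.

The de Broglie wavelength is then λ = h/√(2mqV):

λ = h/√(2mqV)
λ = (6.626 × 10^-34 J·s) / √(2 × 9.11 × 10^-31 kg × 1.602 × 10^-19 C × 155.9 V)
λ = 9.82 × 10^-11 m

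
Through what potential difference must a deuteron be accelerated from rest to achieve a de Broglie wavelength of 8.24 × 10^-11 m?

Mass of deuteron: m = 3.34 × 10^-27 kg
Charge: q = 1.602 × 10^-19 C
6.04 × 10^-2 V

From λ = h/√(2mqV), we solve for V:

λ² = h²/(2mqV)
V = h²/(2mqλ²)
V = (6.626 × 10^-34 J·s)² / (2 × 3.34 × 10^-27 kg × 1.602 × 10^-19 C × (8.24 × 10^-11 m)²)
V = 6.04 × 10^-2 V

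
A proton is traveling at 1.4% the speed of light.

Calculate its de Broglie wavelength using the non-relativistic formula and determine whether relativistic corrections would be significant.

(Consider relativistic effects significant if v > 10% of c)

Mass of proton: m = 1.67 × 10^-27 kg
No, relativistic corrections are not needed.

Using the non-relativistic de Broglie formula λ = h/(mv):

v = 1.4% × c = 4.197 × 10^6 m/s

λ = h/(mv)
λ = (6.626 × 10^-34 J·s) / (1.67 × 10^-27 kg × 4.197 × 10^6 m/s)
λ = 9.45 × 10^-14 m

Since v = 1.4% of c < 10% of c, relativistic corrections are NOT significant and this non-relativistic result is a good approximation.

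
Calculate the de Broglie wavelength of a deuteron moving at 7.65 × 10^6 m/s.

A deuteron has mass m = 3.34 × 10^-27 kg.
2.59 × 10^-14 m

Using the de Broglie relation λ = h/(mv):

λ = h/(mv)
λ = (6.626 × 10^-34 J·s) / (3.34 × 10^-27 kg × 7.65 × 10^6 m/s)
λ = 2.59 × 10^-14 m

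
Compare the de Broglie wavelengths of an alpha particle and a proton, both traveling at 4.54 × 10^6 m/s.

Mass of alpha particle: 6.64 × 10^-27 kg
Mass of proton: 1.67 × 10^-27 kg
The proton has the longer wavelength.

Using λ = h/(mv), since both particles have the same velocity, the wavelength depends only on mass.

For alpha particle: λ₁ = h/(m₁v) = 2.20 × 10^-14 m
For proton: λ₂ = h/(m₂v) = 8.74 × 10^-14 m

Since λ ∝ 1/m at constant velocity, the lighter particle has the longer wavelength.

The proton has the longer de Broglie wavelength.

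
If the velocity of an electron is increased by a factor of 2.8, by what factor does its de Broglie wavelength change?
The wavelength decreases by a factor of 2.8.

From λ = h/(mv), the wavelength is inversely proportional to velocity:

λ ∝ 1/v

If v → 2.8v, then λ → λ/2.8

When velocity is increased by a factor of 2.8, the wavelength decreases by a factor of 2.8.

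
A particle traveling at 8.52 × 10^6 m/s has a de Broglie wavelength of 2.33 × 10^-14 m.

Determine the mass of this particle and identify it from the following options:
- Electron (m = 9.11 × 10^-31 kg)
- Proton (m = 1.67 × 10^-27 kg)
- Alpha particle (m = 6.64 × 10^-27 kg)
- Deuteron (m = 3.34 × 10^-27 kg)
The particle is a deuteron.

From λ = h/(mv), solve for mass:

m = h/(λv)
m = (6.626 × 10^-34 J·s) / (2.33 × 10^-14 m × 8.52 × 10^6 m/s)
m = 3.34 × 10^-27 kg

Comparing with the listed masses, this is closest to a deuteron.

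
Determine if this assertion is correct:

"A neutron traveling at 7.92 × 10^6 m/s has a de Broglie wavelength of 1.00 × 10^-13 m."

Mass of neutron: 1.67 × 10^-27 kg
False

The claim is incorrect.

Using λ = h/(mv):
λ = (6.626 × 10^-34 J·s) / (1.67 × 10^-27 kg × 7.92 × 10^6 m/s)
λ = 5.01 × 10^-14 m

The actual wavelength differs from the claimed 1.00 × 10^-13 m.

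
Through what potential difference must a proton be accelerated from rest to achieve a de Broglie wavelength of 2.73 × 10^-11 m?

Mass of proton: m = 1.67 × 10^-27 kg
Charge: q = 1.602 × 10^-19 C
1.10 V

From λ = h/√(2mqV), we solve for V:

λ² = h²/(2mqV)
V = h²/(2mqλ²)
V = (6.626 × 10^-34 J·s)² / (2 × 1.67 × 10^-27 kg × 1.602 × 10^-19 C × (2.73 × 10^-11 m)²)
V = 1.10 V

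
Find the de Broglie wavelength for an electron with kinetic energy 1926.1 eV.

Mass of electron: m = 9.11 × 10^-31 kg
2.79 × 10^-11 m

Using λ = h/√(2mKE):

First convert KE to Joules: KE = 1926.1 eV = 3.086 × 10^-16 J

λ = h/√(2mKE)
λ = (6.626 × 10^-34 J·s) / √(2 × 9.11 × 10^-31 kg × 3.086 × 10^-16 J)
λ = 2.79 × 10^-11 m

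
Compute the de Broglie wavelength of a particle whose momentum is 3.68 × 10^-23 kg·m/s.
1.80 × 10^-11 m

Using the de Broglie relation λ = h/p:

λ = h/p
λ = (6.626 × 10^-34 J·s) / (3.68 × 10^-23 kg·m/s)
λ = 1.80 × 10^-11 m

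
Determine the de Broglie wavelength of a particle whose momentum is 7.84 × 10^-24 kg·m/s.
8.45 × 10^-11 m

Using the de Broglie relation λ = h/p:

λ = h/p
λ = (6.626 × 10^-34 J·s) / (7.84 × 10^-24 kg·m/s)
λ = 8.45 × 10^-11 m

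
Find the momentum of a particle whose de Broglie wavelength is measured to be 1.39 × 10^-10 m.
4.77 × 10^-24 kg·m/s

From the de Broglie relation λ = h/p, we solve for p:

p = h/λ
p = (6.626 × 10^-34 J·s) / (1.39 × 10^-10 m)
p = 4.77 × 10^-24 kg·m/s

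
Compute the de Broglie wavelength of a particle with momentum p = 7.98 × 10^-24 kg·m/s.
8.30 × 10^-11 m

Using the de Broglie relation λ = h/p:

λ = h/p
λ = (6.626 × 10^-34 J·s) / (7.98 × 10^-24 kg·m/s)
λ = 8.30 × 10^-11 m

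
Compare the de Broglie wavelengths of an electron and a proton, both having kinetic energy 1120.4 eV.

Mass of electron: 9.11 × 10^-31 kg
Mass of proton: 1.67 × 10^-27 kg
The electron has the longer wavelength.

Using λ = h/√(2mKE):

For electron: λ₁ = h/√(2m₁KE) = 3.66 × 10^-11 m
For proton: λ₂ = h/√(2m₂KE) = 8.56 × 10^-13 m

Since λ ∝ 1/√m at constant kinetic energy, the lighter particle has the longer wavelength.

The electron has the longer de Broglie wavelength.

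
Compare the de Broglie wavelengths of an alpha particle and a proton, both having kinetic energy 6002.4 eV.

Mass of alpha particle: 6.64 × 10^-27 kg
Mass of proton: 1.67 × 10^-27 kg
The proton has the longer wavelength.

Using λ = h/√(2mKE):

For alpha particle: λ₁ = h/√(2m₁KE) = 1.85 × 10^-13 m
For proton: λ₂ = h/√(2m₂KE) = 3.70 × 10^-13 m

Since λ ∝ 1/√m at constant kinetic energy, the lighter particle has the longer wavelength.

The proton has the longer de Broglie wavelength.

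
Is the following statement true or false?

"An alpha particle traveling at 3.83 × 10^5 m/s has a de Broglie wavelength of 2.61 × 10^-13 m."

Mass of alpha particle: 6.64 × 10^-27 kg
True

The claim is correct.

Using λ = h/(mv):
λ = (6.626 × 10^-34 J·s) / (6.64 × 10^-27 kg × 3.83 × 10^5 m/s)
λ = 2.61 × 10^-13 m

This matches the claimed value.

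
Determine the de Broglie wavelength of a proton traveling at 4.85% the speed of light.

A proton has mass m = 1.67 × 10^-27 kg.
2.73 × 10^-14 m

Using the de Broglie relation λ = h/(mv):

v = 4.85% × c = 1.454 × 10^7 m/s

λ = h/(mv)
λ = (6.626 × 10^-34 J·s) / (1.67 × 10^-27 kg × 1.454 × 10^7 m/s)
λ = 2.73 × 10^-14 m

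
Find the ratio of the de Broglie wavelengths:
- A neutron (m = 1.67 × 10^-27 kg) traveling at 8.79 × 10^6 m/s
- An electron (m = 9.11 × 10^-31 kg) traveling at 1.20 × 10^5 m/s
λ₁/λ₂ = 7.45 × 10^-6

Using λ = h/(mv):

λ₁ = h/(m₁v₁) = 4.51 × 10^-14 m
λ₂ = h/(m₂v₂) = 6.06 × 10^-9 m

Ratio λ₁/λ₂ = (m₂v₂)/(m₁v₁)
         = (9.11 × 10^-31 kg × 1.20 × 10^5 m/s) / (1.67 × 10^-27 kg × 8.79 × 10^6 m/s)
         = 7.45 × 10^-6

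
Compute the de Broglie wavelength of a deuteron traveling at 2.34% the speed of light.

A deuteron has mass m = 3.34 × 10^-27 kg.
2.83 × 10^-14 m

Using the de Broglie relation λ = h/(mv):

v = 2.34% × c = 7.015 × 10^6 m/s

λ = h/(mv)
λ = (6.626 × 10^-34 J·s) / (3.34 × 10^-27 kg × 7.015 × 10^6 m/s)
λ = 2.83 × 10^-14 m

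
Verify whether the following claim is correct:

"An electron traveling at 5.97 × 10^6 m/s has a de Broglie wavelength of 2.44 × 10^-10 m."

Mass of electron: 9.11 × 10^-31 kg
False

The claim is incorrect.

Using λ = h/(mv):
λ = (6.626 × 10^-34 J·s) / (9.11 × 10^-31 kg × 5.97 × 10^6 m/s)
λ = 1.22 × 10^-10 m

The actual wavelength differs from the claimed 2.44 × 10^-10 m.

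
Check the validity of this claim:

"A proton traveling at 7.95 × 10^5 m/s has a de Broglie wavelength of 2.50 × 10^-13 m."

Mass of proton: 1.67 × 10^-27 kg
False

The claim is incorrect.

Using λ = h/(mv):
λ = (6.626 × 10^-34 J·s) / (1.67 × 10^-27 kg × 7.95 × 10^5 m/s)
λ = 4.99 × 10^-13 m

The actual wavelength differs from the claimed 2.50 × 10^-13 m.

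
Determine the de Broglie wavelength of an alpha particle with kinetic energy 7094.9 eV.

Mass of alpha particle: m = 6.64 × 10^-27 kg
1.71 × 10^-13 m

Using λ = h/√(2mKE):

First convert KE to Joules: KE = 7094.9 eV = 1.137 × 10^-15 J

λ = h/√(2mKE)
λ = (6.626 × 10^-34 J·s) / √(2 × 6.64 × 10^-27 kg × 1.137 × 10^-15 J)
λ = 1.71 × 10^-13 m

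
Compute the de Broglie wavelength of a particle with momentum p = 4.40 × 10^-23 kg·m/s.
1.51 × 10^-11 m

Using the de Broglie relation λ = h/p:

λ = h/p
λ = (6.626 × 10^-34 J·s) / (4.40 × 10^-23 kg·m/s)
λ = 1.51 × 10^-11 m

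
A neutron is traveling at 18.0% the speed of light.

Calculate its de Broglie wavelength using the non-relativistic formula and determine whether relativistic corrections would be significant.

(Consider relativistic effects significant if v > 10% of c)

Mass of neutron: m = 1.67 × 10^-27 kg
Yes, relativistic corrections are needed.

Using the non-relativistic de Broglie formula λ = h/(mv):

v = 18.0% × c = 5.396 × 10^7 m/s

λ = h/(mv)
λ = (6.626 × 10^-34 J·s) / (1.67 × 10^-27 kg × 5.396 × 10^7 m/s)
λ = 7.35 × 10^-15 m

Since v = 18.0% of c > 10% of c, relativistic corrections ARE significant and the actual wavelength would differ from this non-relativistic estimate.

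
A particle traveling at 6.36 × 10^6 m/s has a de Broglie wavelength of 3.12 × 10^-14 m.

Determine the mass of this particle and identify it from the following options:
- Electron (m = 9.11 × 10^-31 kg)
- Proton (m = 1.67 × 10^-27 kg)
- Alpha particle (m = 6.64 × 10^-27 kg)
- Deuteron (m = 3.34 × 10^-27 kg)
The particle is a deuteron.

From λ = h/(mv), solve for mass:

m = h/(λv)
m = (6.626 × 10^-34 J·s) / (3.12 × 10^-14 m × 6.36 × 10^6 m/s)
m = 3.34 × 10^-27 kg

Comparing with the listed masses, this is closest to a deuteron.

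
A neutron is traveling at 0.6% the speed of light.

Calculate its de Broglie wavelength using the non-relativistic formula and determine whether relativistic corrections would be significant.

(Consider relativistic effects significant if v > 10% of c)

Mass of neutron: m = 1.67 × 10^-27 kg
No, relativistic corrections are not needed.

Using the non-relativistic de Broglie formula λ = h/(mv):

v = 0.6% × c = 1.799 × 10^6 m/s

λ = h/(mv)
λ = (6.626 × 10^-34 J·s) / (1.67 × 10^-27 kg × 1.799 × 10^6 m/s)
λ = 2.21 × 10^-13 m

Since v = 0.6% of c < 10% of c, relativistic corrections are NOT significant and this non-relativistic result is a good approximation.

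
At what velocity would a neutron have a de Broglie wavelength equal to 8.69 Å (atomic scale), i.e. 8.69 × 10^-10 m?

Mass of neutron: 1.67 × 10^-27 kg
4.57 × 10^2 m/s

From λ = h/(mv), solve for v:

v = h/(mλ)
v = (6.626 × 10^-34 J·s) / (1.67 × 10^-27 kg × 8.69 × 10^-10 m)
v = 4.57 × 10^2 m/s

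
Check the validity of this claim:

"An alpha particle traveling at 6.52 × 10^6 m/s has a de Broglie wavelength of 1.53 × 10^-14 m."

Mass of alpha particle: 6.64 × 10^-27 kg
True

The claim is correct.

Using λ = h/(mv):
λ = (6.626 × 10^-34 J·s) / (6.64 × 10^-27 kg × 6.52 × 10^6 m/s)
λ = 1.53 × 10^-14 m

This matches the claimed value.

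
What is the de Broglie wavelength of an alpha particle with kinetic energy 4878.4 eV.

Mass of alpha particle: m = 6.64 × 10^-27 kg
2.06 × 10^-13 m

Using λ = h/√(2mKE):

First convert KE to Joules: KE = 4878.4 eV = 7.816 × 10^-16 J

λ = h/√(2mKE)
λ = (6.626 × 10^-34 J·s) / √(2 × 6.64 × 10^-27 kg × 7.816 × 10^-16 J)
λ = 2.06 × 10^-13 m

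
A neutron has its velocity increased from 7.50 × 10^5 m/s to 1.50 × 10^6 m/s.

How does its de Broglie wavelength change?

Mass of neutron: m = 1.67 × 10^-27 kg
The wavelength decreases by a factor of 2.

Using λ = h/(mv):

Initial wavelength: λ₁ = h/(mv₁) = 5.29 × 10^-13 m
Final wavelength: λ₂ = h/(mv₂) = 2.65 × 10^-13 m

Since λ ∝ 1/v, when velocity increases by a factor of 2, the wavelength decreases by a factor of 2.

λ₂/λ₁ = v₁/v₂ = 1/2

The wavelength decreases by a factor of 2.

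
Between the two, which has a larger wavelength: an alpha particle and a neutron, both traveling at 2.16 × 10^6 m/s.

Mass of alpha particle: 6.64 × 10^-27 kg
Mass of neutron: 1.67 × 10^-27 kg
The neutron has the longer wavelength.

Using λ = h/(mv), since both particles have the same velocity, the wavelength depends only on mass.

For alpha particle: λ₁ = h/(m₁v) = 4.62 × 10^-14 m
For neutron: λ₂ = h/(m₂v) = 1.84 × 10^-13 m

Since λ ∝ 1/m at constant velocity, the lighter particle has the longer wavelength.

The neutron has the longer de Broglie wavelength.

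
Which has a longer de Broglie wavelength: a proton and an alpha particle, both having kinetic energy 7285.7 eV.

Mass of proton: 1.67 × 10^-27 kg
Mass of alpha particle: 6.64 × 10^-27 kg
The proton has the longer wavelength.

Using λ = h/√(2mKE):

For proton: λ₁ = h/√(2m₁KE) = 3.36 × 10^-13 m
For alpha particle: λ₂ = h/√(2m₂KE) = 1.68 × 10^-13 m

Since λ ∝ 1/√m at constant kinetic energy, the lighter particle has the longer wavelength.

The proton has the longer de Broglie wavelength.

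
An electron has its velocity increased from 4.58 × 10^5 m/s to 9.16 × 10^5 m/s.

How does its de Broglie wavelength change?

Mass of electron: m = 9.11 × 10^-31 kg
The wavelength decreases by a factor of 2.

Using λ = h/(mv):

Initial wavelength: λ₁ = h/(mv₁) = 1.59 × 10^-9 m
Final wavelength: λ₂ = h/(mv₂) = 7.94 × 10^-10 m

Since λ ∝ 1/v, when velocity increases by a factor of 2, the wavelength decreases by a factor of 2.

λ₂/λ₁ = v₁/v₂ = 1/2

The wavelength decreases by a factor of 2.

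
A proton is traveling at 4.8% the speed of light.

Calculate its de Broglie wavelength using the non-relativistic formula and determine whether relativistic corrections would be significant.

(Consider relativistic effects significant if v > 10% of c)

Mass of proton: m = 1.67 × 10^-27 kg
No, relativistic corrections are not needed.

Using the non-relativistic de Broglie formula λ = h/(mv):

v = 4.8% × c = 1.439 × 10^7 m/s

λ = h/(mv)
λ = (6.626 × 10^-34 J·s) / (1.67 × 10^-27 kg × 1.439 × 10^7 m/s)
λ = 2.76 × 10^-14 m

Since v = 4.8% of c < 10% of c, relativistic corrections are NOT significant and this non-relativistic result is a good approximation.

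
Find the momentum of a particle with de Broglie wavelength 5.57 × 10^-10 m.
1.19 × 10^-24 kg·m/s

From the de Broglie relation λ = h/p, we solve for p:

p = h/λ
p = (6.626 × 10^-34 J·s) / (5.57 × 10^-10 m)
p = 1.19 × 10^-24 kg·m/s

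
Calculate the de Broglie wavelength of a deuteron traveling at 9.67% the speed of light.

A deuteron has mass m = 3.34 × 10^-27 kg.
6.84 × 10^-15 m

Using the de Broglie relation λ = h/(mv):

v = 9.67% × c = 2.899 × 10^7 m/s

λ = h/(mv)
λ = (6.626 × 10^-34 J·s) / (3.34 × 10^-27 kg × 2.899 × 10^7 m/s)
λ = 6.84 × 10^-15 m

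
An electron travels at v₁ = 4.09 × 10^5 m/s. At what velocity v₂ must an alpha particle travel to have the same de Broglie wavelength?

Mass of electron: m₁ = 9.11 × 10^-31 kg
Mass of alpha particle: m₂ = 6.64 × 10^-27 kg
v₂ = 5.61 × 10^1 m/s

For equal de Broglie wavelengths: λ₁ = λ₂

h/(m₁v₁) = h/(m₂v₂)
m₁v₁ = m₂v₂
v₂ = v₁ · (m₁/m₂)

v₂ = 4.09 × 10^5 m/s × (9.11 × 10^-31 kg / 6.64 × 10^-27 kg)
v₂ = 5.61 × 10^1 m/s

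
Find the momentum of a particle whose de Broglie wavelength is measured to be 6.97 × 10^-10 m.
9.51 × 10^-25 kg·m/s

From the de Broglie relation λ = h/p, we solve for p:

p = h/λ
p = (6.626 × 10^-34 J·s) / (6.97 × 10^-10 m)
p = 9.51 × 10^-25 kg·m/s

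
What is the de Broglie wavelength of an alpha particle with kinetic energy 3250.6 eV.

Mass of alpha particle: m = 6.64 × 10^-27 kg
2.52 × 10^-13 m

Using λ = h/√(2mKE):

First convert KE to Joules: KE = 3250.6 eV = 5.208 × 10^-16 J

λ = h/√(2mKE)
λ = (6.626 × 10^-34 J·s) / √(2 × 6.64 × 10^-27 kg × 5.208 × 10^-16 J)
λ = 2.52 × 10^-13 m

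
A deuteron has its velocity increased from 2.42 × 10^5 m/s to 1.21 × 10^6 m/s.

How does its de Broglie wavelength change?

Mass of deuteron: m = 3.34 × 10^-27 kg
The wavelength decreases by a factor of 5.

Using λ = h/(mv):

Initial wavelength: λ₁ = h/(mv₁) = 8.20 × 10^-13 m
Final wavelength: λ₂ = h/(mv₂) = 1.64 × 10^-13 m

Since λ ∝ 1/v, when velocity increases by a factor of 5, the wavelength decreases by a factor of 5.

λ₂/λ₁ = v₁/v₂ = 1/5

The wavelength decreases by a factor of 5.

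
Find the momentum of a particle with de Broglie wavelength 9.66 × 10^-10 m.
6.86 × 10^-25 kg·m/s

From the de Broglie relation λ = h/p, we solve for p:

p = h/λ
p = (6.626 × 10^-34 J·s) / (9.66 × 10^-10 m)
p = 6.86 × 10^-25 kg·m/s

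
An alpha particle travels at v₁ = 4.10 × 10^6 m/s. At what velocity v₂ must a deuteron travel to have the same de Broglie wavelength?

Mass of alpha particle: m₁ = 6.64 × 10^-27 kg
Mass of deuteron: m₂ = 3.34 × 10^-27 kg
v₂ = 8.15 × 10^6 m/s

For equal de Broglie wavelengths: λ₁ = λ₂

h/(m₁v₁) = h/(m₂v₂)
m₁v₁ = m₂v₂
v₂ = v₁ · (m₁/m₂)

v₂ = 4.10 × 10^6 m/s × (6.64 × 10^-27 kg / 3.34 × 10^-27 kg)
v₂ = 8.15 × 10^6 m/s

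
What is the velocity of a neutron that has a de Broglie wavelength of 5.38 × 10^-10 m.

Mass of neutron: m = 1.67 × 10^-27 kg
7.37 × 10^2 m/s

From the de Broglie relation λ = h/(mv), we solve for v:

v = h/(mλ)
v = (6.626 × 10^-34 J·s) / (1.67 × 10^-27 kg × 5.38 × 10^-10 m)
v = 7.37 × 10^2 m/s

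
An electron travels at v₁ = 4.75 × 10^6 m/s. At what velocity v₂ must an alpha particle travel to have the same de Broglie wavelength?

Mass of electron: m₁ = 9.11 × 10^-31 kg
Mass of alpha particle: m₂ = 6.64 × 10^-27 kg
v₂ = 6.52 × 10^2 m/s

For equal de Broglie wavelengths: λ₁ = λ₂

h/(m₁v₁) = h/(m₂v₂)
m₁v₁ = m₂v₂
v₂ = v₁ · (m₁/m₂)

v₂ = 4.75 × 10^6 m/s × (9.11 × 10^-31 kg / 6.64 × 10^-27 kg)
v₂ = 6.52 × 10^2 m/s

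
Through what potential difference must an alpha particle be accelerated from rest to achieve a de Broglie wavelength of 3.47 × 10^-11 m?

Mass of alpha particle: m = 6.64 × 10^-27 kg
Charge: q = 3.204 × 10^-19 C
8.57 × 10^-2 V

From λ = h/√(2mqV), we solve for V:

λ² = h²/(2mqV)
V = h²/(2mqλ²)
V = (6.626 × 10^-34 J·s)² / (2 × 6.64 × 10^-27 kg × 3.204 × 10^-19 C × (3.47 × 10^-11 m)²)
V = 8.57 × 10^-2 V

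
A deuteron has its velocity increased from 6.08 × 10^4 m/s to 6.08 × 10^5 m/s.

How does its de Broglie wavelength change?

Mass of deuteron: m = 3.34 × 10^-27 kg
The wavelength decreases by a factor of 10.

Using λ = h/(mv):

Initial wavelength: λ₁ = h/(mv₁) = 3.26 × 10^-12 m
Final wavelength: λ₂ = h/(mv₂) = 3.26 × 10^-13 m

Since λ ∝ 1/v, when velocity increases by a factor of 10, the wavelength decreases by a factor of 10.

λ₂/λ₁ = v₁/v₂ = 1/10

The wavelength decreases by a factor of 10.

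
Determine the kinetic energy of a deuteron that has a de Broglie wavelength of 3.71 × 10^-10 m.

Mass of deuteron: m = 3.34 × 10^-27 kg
4.78 × 10^-22 J (or 2.98 × 10^-3 eV)

From λ = h/√(2mKE), we solve for KE:

λ² = h²/(2mKE)
KE = h²/(2mλ²)
KE = (6.626 × 10^-34 J·s)² / (2 × 3.34 × 10^-27 kg × (3.71 × 10^-10 m)²)
KE = 4.78 × 10^-22 J
KE = 2.98 × 10^-3 eV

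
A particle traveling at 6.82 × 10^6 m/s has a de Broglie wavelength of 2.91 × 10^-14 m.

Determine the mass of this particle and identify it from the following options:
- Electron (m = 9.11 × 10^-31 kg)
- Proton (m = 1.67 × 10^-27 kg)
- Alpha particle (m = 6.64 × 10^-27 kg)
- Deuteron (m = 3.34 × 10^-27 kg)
The particle is a deuteron.

From λ = h/(mv), solve for mass:

m = h/(λv)
m = (6.626 × 10^-34 J·s) / (2.91 × 10^-14 m × 6.82 × 10^6 m/s)
m = 3.34 × 10^-27 kg

Comparing with the listed masses, this is closest to a deuteron.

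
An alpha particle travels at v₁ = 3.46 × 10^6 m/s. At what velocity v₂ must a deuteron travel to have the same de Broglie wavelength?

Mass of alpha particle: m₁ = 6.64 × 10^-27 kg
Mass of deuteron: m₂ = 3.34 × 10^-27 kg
v₂ = 6.88 × 10^6 m/s

For equal de Broglie wavelengths: λ₁ = λ₂

h/(m₁v₁) = h/(m₂v₂)
m₁v₁ = m₂v₂
v₂ = v₁ · (m₁/m₂)

v₂ = 3.46 × 10^6 m/s × (6.64 × 10^-27 kg / 3.34 × 10^-27 kg)
v₂ = 6.88 × 10^6 m/s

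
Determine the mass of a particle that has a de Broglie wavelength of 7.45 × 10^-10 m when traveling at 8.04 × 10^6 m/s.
1.11 × 10^-31 kg

From the de Broglie relation λ = h/(mv), we solve for m:

m = h/(λv)
m = (6.626 × 10^-34 J·s) / (7.45 × 10^-10 m × 8.04 × 10^6 m/s)
m = 1.11 × 10^-31 kg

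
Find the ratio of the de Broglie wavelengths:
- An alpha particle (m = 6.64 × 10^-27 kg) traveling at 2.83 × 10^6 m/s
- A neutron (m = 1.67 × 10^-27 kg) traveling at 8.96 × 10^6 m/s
λ₁/λ₂ = 0.796

Using λ = h/(mv):

λ₁ = h/(m₁v₁) = 3.53 × 10^-14 m
λ₂ = h/(m₂v₂) = 4.43 × 10^-14 m

Ratio λ₁/λ₂ = (m₂v₂)/(m₁v₁)
         = (1.67 × 10^-27 kg × 8.96 × 10^6 m/s) / (6.64 × 10^-27 kg × 2.83 × 10^6 m/s)
         = 0.796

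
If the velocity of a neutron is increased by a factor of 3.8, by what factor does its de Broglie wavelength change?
The wavelength decreases by a factor of 3.8.

From λ = h/(mv), the wavelength is inversely proportional to velocity:

λ ∝ 1/v

If v → 3.8v, then λ → λ/3.8

When velocity is increased by a factor of 3.8, the wavelength decreases by a factor of 3.8.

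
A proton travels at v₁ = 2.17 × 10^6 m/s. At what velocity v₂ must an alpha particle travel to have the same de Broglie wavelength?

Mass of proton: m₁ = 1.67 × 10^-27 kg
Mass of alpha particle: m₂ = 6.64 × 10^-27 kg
v₂ = 5.46 × 10^5 m/s

For equal de Broglie wavelengths: λ₁ = λ₂

h/(m₁v₁) = h/(m₂v₂)
m₁v₁ = m₂v₂
v₂ = v₁ · (m₁/m₂)

v₂ = 2.17 × 10^6 m/s × (1.67 × 10^-27 kg / 6.64 × 10^-27 kg)
v₂ = 5.46 × 10^5 m/s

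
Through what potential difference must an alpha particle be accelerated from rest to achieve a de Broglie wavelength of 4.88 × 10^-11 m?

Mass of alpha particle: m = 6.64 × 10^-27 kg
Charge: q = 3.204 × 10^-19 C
4.33 × 10^-2 V

From λ = h/√(2mqV), we solve for V:

λ² = h²/(2mqV)
V = h²/(2mqλ²)
V = (6.626 × 10^-34 J·s)² / (2 × 6.64 × 10^-27 kg × 3.204 × 10^-19 C × (4.88 × 10^-11 m)²)
V = 4.33 × 10^-2 V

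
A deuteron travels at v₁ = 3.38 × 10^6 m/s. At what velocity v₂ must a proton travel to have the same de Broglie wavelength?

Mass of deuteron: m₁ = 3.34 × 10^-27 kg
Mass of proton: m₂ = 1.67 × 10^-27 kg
v₂ = 6.76 × 10^6 m/s

For equal de Broglie wavelengths: λ₁ = λ₂

h/(m₁v₁) = h/(m₂v₂)
m₁v₁ = m₂v₂
v₂ = v₁ · (m₁/m₂)

v₂ = 3.38 × 10^6 m/s × (3.34 × 10^-27 kg / 1.67 × 10^-27 kg)
v₂ = 6.76 × 10^6 m/s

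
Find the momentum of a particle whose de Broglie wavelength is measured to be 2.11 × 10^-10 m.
3.14 × 10^-24 kg·m/s

From the de Broglie relation λ = h/p, we solve for p:

p = h/λ
p = (6.626 × 10^-34 J·s) / (2.11 × 10^-10 m)
p = 3.14 × 10^-24 kg·m/s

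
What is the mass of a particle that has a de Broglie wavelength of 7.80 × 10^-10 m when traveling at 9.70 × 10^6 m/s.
8.76 × 10^-32 kg

From the de Broglie relation λ = h/(mv), we solve for m:

m = h/(λv)
m = (6.626 × 10^-34 J·s) / (7.80 × 10^-10 m × 9.70 × 10^6 m/s)
m = 8.76 × 10^-32 kg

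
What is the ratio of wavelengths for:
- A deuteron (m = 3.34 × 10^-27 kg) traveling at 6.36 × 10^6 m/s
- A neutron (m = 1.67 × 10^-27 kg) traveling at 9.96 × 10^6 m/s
λ₁/λ₂ = 0.783

Using λ = h/(mv):

λ₁ = h/(m₁v₁) = 3.12 × 10^-14 m
λ₂ = h/(m₂v₂) = 3.98 × 10^-14 m

Ratio λ₁/λ₂ = (m₂v₂)/(m₁v₁)
         = (1.67 × 10^-27 kg × 9.96 × 10^6 m/s) / (3.34 × 10^-27 kg × 6.36 × 10^6 m/s)
         = 0.783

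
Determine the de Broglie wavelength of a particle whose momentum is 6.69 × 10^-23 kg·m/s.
9.90 × 10^-12 m

Using the de Broglie relation λ = h/p:

λ = h/p
λ = (6.626 × 10^-34 J·s) / (6.69 × 10^-23 kg·m/s)
λ = 9.90 × 10^-12 m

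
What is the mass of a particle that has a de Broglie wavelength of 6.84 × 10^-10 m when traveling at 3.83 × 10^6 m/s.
2.53 × 10^-31 kg

From the de Broglie relation λ = h/(mv), we solve for m:

m = h/(λv)
m = (6.626 × 10^-34 J·s) / (6.84 × 10^-10 m × 3.83 × 10^6 m/s)
m = 2.53 × 10^-31 kg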